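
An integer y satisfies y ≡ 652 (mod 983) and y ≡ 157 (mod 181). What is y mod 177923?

110748

983⁻¹ mod 181: 983·123 ≡ 1 (mod 181), so 983⁻¹ ≡ 123.
y = 652 + 983·((157 − 652)·123 mod 181) = 652 + 983·112 = 110748.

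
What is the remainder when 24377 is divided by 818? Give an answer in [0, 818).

24377 = 29*818 + 655, so 24377 ≡ 655 (mod 818).

655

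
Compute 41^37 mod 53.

Using repeated squaring:
37 in binary is 100101, i.e. 37 = 32 + 4 + 1.
41^1 ≡ 41 (mod 53)
41^2 ≡ 41^2 = 1681 ≡ 38 (mod 53)
41^4 ≡ 38^2 = 1444 ≡ 13 (mod 53)
41^8 ≡ 13^2 = 169 ≡ 10 (mod 53)
41^16 ≡ 10^2 = 100 ≡ 47 (mod 53)
41^32 ≡ 47^2 = 2209 ≡ 36 (mod 53)
41^37 = 41^32 · 41^4 · 41^1 ≡ 36 · 13 · 41 (mod 53).
Accumulate the product:
36 · 13 = 468 ≡ 44
44 · 41 = 1804 ≡ 2

2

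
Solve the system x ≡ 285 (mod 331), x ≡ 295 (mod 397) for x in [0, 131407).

20145

331⁻¹ mod 397: 331·6 ≡ 1 (mod 397), so 331⁻¹ ≡ 6.
x = 285 + 331·((295 − 285)·6 mod 397) = 285 + 331·60 = 20145.
Check: 20145 mod 331 = 285, 20145 mod 397 = 295. ✓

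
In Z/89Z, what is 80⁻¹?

Run the extended Euclidean algorithm:
89 = 1·80 + 9
80 = 8·9 + 8
9 = 1·8 + 1
8 = 8·1 + 0
gcd(80, 89) = 1, so the inverse exists.
Bézout: 1 = 9·89 − 10·80.
So 80⁻¹ ≡ −10 ≡ 79 (mod 89).

79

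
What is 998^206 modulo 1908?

206 in binary is 11001110, i.e. 206 = 128 + 64 + 8 + 4 + 2.
998^1 ≡ 998 (mod 1908)
998^2 ≡ 998^2 = 996004 ≡ 28 (mod 1908)
998^4 ≡ 28^2 = 784 (mod 1908)
998^8 ≡ 784^2 = 614656 ≡ 280 (mod 1908)
998^16 ≡ 280^2 = 78400 ≡ 172 (mod 1908)
998^32 ≡ 172^2 = 29584 ≡ 964 (mod 1908)
998^64 ≡ 964^2 = 929296 ≡ 100 (mod 1908)
998^128 ≡ 100^2 = 10000 ≡ 460 (mod 1908)
998^206 = 998^128 × 998^64 × 998^8 × 998^4 × 998^2 ≡ 460 × 100 × 280 × 784 × 28 (mod 1908).
Accumulate the product:
460 × 100 = 46000 ≡ 208
208 × 280 = 58240 ≡ 1000
1000 × 784 = 784000 ≡ 1720
1720 × 28 = 48160 ≡ 460

460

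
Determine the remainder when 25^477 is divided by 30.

Compute successive squares:
477 in binary is 111011101, i.e. 477 = 256 + 128 + 64 + 16 + 8 + 4 + 1.
25^1 ≡ 25 (mod 30)
25^2 ≡ 25^2 = 625 ≡ 25 (mod 30)
25^4 ≡ 25^2 = 625 ≡ 25 (mod 30)
25^8 ≡ 25^2 = 625 ≡ 25 (mod 30)
25^16 ≡ 25^2 = 625 ≡ 25 (mod 30)
25^32 ≡ 25^2 = 625 ≡ 25 (mod 30)
25^64 ≡ 25^2 = 625 ≡ 25 (mod 30)
25^128 ≡ 25^2 = 625 ≡ 25 (mod 30)
25^256 ≡ 25^2 = 625 ≡ 25 (mod 30)
25^477 = 25^256 × 25^128 × 25^64 × 25^16 × 25^8 × 25^4 × 25^1 ≡ 25 × 25 × 25 × 25 × 25 × 25 × 25 (mod 30).
Accumulate the product:
25 × 25 = 625 ≡ 25
25 × 25 = 625 ≡ 25
25 × 25 = 625 ≡ 25
25 × 25 = 625 ≡ 25
25 × 25 = 625 ≡ 25
25 × 25 = 625 ≡ 25

25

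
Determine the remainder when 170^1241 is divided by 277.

233

1241 in binary is 10011011001, i.e. 1241 = 1024 + 128 + 64 + 16 + 8 + 1.
170^1 ≡ 170 (mod 277)
170^2 ≡ 170^2 = 28900 ≡ 92 (mod 277)
170^4 ≡ 92^2 = 8464 ≡ 154 (mod 277)
170^8 ≡ 154^2 = 23716 ≡ 171 (mod 277)
170^16 ≡ 171^2 = 29241 ≡ 156 (mod 277)
170^32 ≡ 156^2 = 24336 ≡ 237 (mod 277)
170^64 ≡ 237^2 = 56169 ≡ 215 (mod 277)
170^128 ≡ 215^2 = 46225 ≡ 243 (mod 277)
170^256 ≡ 243^2 = 59049 ≡ 48 (mod 277)
170^512 ≡ 48^2 = 2304 ≡ 88 (mod 277)
170^1024 ≡ 88^2 = 7744 ≡ 265 (mod 277)
170^1241 = 170^1024 × 170^128 × 170^64 × 170^16 × 170^8 × 170^1 ≡ 265 × 243 × 215 × 156 × 171 × 170 (mod 277).
Accumulate the product:
265 × 243 = 64395 ≡ 131
131 × 215 = 28165 ≡ 188
188 × 156 = 29328 ≡ 243
243 × 171 = 41553 ≡ 3
3 × 170 = 510 ≡ 233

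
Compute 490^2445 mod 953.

Using repeated squaring:
2445 in binary is 100110001101, i.e. 2445 = 2048 + 256 + 128 + 8 + 4 + 1.
490^1 ≡ 490 (mod 953)
490^2 ≡ 490^2 = 240100 ≡ 897 (mod 953)
490^4 ≡ 897^2 = 804609 ≡ 277 (mod 953)
490^8 ≡ 277^2 = 76729 ≡ 489 (mod 953)
490^16 ≡ 489^2 = 239121 ≡ 871 (mod 953)
490^32 ≡ 871^2 = 758641 ≡ 53 (mod 953)
490^64 ≡ 53^2 = 2809 ≡ 903 (mod 953)
490^128 ≡ 903^2 = 815409 ≡ 594 (mod 953)
490^256 ≡ 594^2 = 352836 ≡ 226 (mod 953)
490^512 ≡ 226^2 = 51076 ≡ 567 (mod 953)
490^1024 ≡ 567^2 = 321489 ≡ 328 (mod 953)
490^2048 ≡ 328^2 = 107584 ≡ 848 (mod 953)
490^2445 = 490^2048 × 490^256 × 490^128 × 490^8 × 490^4 × 490^1 ≡ 848 × 226 × 594 × 489 × 277 × 490 (mod 953).
Accumulate the product:
848 × 226 = 191648 ≡ 95
95 × 594 = 56430 ≡ 203
203 × 489 = 99267 ≡ 155
155 × 277 = 42935 ≡ 50
50 × 490 = 24500 ≡ 675

675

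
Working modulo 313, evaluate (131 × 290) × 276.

53

131 × 290 = 37990 ≡ 117 (mod 313)
117 × 276 = 32292 ≡ 53 (mod 313)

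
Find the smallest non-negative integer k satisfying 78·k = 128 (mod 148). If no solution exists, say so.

32

gcd(78, 148) = 2, and 2 | 128, so solutions exist.
Divide through by 2: 39·k mod 74 = 64.
39⁻¹ ≡ 19 (mod 74).
k ≡ 19·64 ≡ 32 (mod 74).
The smallest non-negative solution is k = 32.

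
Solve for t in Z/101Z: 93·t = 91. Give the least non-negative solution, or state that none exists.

77

gcd(93, 101) = 1, so a unique solution mod 101 exists.
93⁻¹ ≡ 63 (mod 101).
t ≡ 63·91 ≡ 77 (mod 101).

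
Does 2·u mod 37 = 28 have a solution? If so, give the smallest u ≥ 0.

14

gcd(2, 37) = 1, so a unique solution mod 37 exists.
2⁻¹ ≡ 19 (mod 37).
u ≡ 19·28 ≡ 14 (mod 37).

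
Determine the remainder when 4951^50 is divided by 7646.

50 in binary is 110010, i.e. 50 = 32 + 16 + 2.
4951^1 ≡ 4951 (mod 7646)
4951^2 ≡ 4951^2 = 24512401 ≡ 6971 (mod 7646)
4951^4 ≡ 6971^2 = 48594841 ≡ 4511 (mod 7646)
4951^8 ≡ 4511^2 = 20349121 ≡ 3115 (mod 7646)
4951^16 ≡ 3115^2 = 9703225 ≡ 451 (mod 7646)
4951^32 ≡ 451^2 = 203401 ≡ 4605 (mod 7646)
4951^50 = 4951^32 * 4951^16 * 4951^2 ≡ 4605 * 451 * 6971 (mod 7646).
Accumulate the product:
4605 * 451 = 2076855 ≡ 4789
4789 * 6971 = 33384119 ≡ 1683

1683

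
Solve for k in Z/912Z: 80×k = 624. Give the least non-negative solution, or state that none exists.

gcd(80, 912) = 16, and 16 | 624, so solutions exist.
Divide through by 16: 5×k ≡ 39 (mod 57).
5⁻¹ ≡ 23 (mod 57).
k ≡ 23×39 ≡ 42 (mod 57).
The smallest non-negative solution is k = 42.

42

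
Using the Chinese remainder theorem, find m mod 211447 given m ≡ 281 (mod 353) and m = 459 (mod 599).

135833

353⁻¹ mod 599: 353·56 ≡ 1 (mod 599), so 353⁻¹ ≡ 56.
m = 281 + 353·((459 − 281)·56 mod 599) = 281 + 353·384 = 135833.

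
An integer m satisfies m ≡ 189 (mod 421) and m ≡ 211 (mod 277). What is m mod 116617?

1873

421⁻¹ mod 277: 421·252 ≡ 1 (mod 277), so 421⁻¹ ≡ 252.
m = 189 + 421·((211 − 189)·252 mod 277) = 189 + 421·4 = 1873.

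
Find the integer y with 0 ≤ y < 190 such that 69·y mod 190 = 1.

Run the extended Euclidean algorithm:
190 = 2·69 + 52
69 = 1·52 + 17
52 = 3·17 + 1
17 = 17·1 + 0
gcd(69, 190) = 1, so the inverse exists.
Back-substitute for 1:
1 = 1·52 − 3·17
  = −3·69 + 4·52
  = 4·190 − 11·69
So 69⁻¹ ≡ −11 ≡ 179 (mod 190).

179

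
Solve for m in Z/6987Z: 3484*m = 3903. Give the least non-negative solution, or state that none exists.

4002

gcd(3484, 6987) = 1, so a unique solution mod 6987 exists.
3484⁻¹ ≡ 4045 (mod 6987).
m ≡ 4045*3903 ≡ 4002 (mod 6987).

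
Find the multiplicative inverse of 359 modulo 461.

By the extended Euclidean algorithm:
461 = 1·359 + 102
359 = 3·102 + 53
102 = 1·53 + 49
53 = 1·49 + 4
49 = 12·4 + 1
4 = 4·1 + 0
gcd(359, 461) = 1, so the inverse exists.
Back-substitute for 1:
1 = 1·49 − 12·4
  = −12·53 + 13·49
  = 13·102 − 25·53
  = −25·359 + 88·102
  = 88·461 − 113·359
So 359⁻¹ ≡ −113 ≡ 348 (mod 461).

348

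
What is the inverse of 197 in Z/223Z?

60

223 = 1*197 + 26
197 = 7*26 + 15
26 = 1*15 + 11
15 = 1*11 + 4
11 = 2*4 + 3
4 = 1*3 + 1
3 = 3*1 + 0
gcd(197, 223) = 1, so the inverse exists.
Back-substitute for 1:
1 = 1*4 − 1*3
  = −1*11 + 3*4
  = 3*15 − 4*11
  = −4*26 + 7*15
  = 7*197 − 53*26
  = −53*223 + 60*197
So 197⁻¹ ≡ 60 (mod 223).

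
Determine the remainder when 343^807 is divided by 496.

407

343^1 ≡ 343 (mod 496)
343^2 ≡ 343^2 = 117649 ≡ 97 (mod 496)
343^4 ≡ 97^2 = 9409 ≡ 481 (mod 496)
343^8 ≡ 481^2 = 231361 ≡ 225 (mod 496)
343^16 ≡ 225^2 = 50625 ≡ 33 (mod 496)
343^32 ≡ 33^2 = 1089 ≡ 97 (mod 496)
343^64 ≡ 97^2 = 9409 ≡ 481 (mod 496)
343^128 ≡ 481^2 = 231361 ≡ 225 (mod 496)
343^256 ≡ 225^2 = 50625 ≡ 33 (mod 496)
343^512 ≡ 33^2 = 1089 ≡ 97 (mod 496)
343^807 = 343^512 × 343^256 × 343^32 × 343^4 × 343^2 × 343^1 ≡ 97 × 33 × 97 × 481 × 97 × 343 (mod 496).
Accumulate the product:
97 × 33 = 3201 ≡ 225
225 × 97 = 21825 ≡ 1
1 × 481 = 481
481 × 97 = 46657 ≡ 33
33 × 343 = 11319 ≡ 407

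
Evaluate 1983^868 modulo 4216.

497

By square-and-multiply:
1983^1 ≡ 1983 (mod 4216)
1983^2 ≡ 1983^2 = 3932289 ≡ 2977 (mod 4216)
1983^4 ≡ 2977^2 = 8862529 ≡ 497 (mod 4216)
1983^8 ≡ 497^2 = 247009 ≡ 2481 (mod 4216)
1983^16 ≡ 2481^2 = 6155361 ≡ 1 (mod 4216)
1983^32 ≡ 1^2 = 1 (mod 4216)
1983^64 ≡ 1^2 = 1 (mod 4216)
1983^128 ≡ 1^2 = 1 (mod 4216)
1983^256 ≡ 1^2 = 1 (mod 4216)
1983^512 ≡ 1^2 = 1 (mod 4216)
1983^868 = 1983^512 * 1983^256 * 1983^64 * 1983^32 * 1983^4 ≡ 1 * 1 * 1 * 1 * 497 (mod 4216).
Accumulate the product:
1 * 1 = 1
1 * 1 = 1
1 * 1 = 1
1 * 497 = 497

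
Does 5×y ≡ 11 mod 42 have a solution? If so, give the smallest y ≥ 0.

gcd(5, 42) = 1, so a unique solution mod 42 exists.
5⁻¹ ≡ 17 (mod 42).
y ≡ 17×11 ≡ 19 (mod 42).

19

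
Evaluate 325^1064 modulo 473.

1064 in binary is 10000101000, i.e. 1064 = 1024 + 32 + 8.
325^1 ≡ 325 (mod 473)
325^2 ≡ 325^2 = 105625 ≡ 146 (mod 473)
325^4 ≡ 146^2 = 21316 ≡ 31 (mod 473)
325^8 ≡ 31^2 = 961 ≡ 15 (mod 473)
325^16 ≡ 15^2 = 225 (mod 473)
325^32 ≡ 225^2 = 50625 ≡ 14 (mod 473)
325^64 ≡ 14^2 = 196 (mod 473)
325^128 ≡ 196^2 = 38416 ≡ 103 (mod 473)
325^256 ≡ 103^2 = 10609 ≡ 203 (mod 473)
325^512 ≡ 203^2 = 41209 ≡ 58 (mod 473)
325^1024 ≡ 58^2 = 3364 ≡ 53 (mod 473)
325^1064 = 325^1024 · 325^32 · 325^8 ≡ 53 · 14 · 15 (mod 473).
Accumulate the product:
53 · 14 = 742 ≡ 269
269 · 15 = 4035 ≡ 251

251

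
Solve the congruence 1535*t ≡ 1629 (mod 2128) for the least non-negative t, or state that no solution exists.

gcd(1535, 2128) = 1, so a unique solution mod 2128 exists.
1535⁻¹ ≡ 1439 (mod 2128).
t ≡ 1439*1629 ≡ 1203 (mod 2128).

1203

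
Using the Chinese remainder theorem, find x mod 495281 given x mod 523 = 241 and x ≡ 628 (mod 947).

94381

523⁻¹ mod 947: 523×507 ≡ 1 (mod 947), so 523⁻¹ ≡ 507.
x = 241 + 523×((628 − 241)×507 mod 947) = 241 + 523×180 = 94381.
Check: 94381 mod 523 = 241, 94381 mod 947 = 628. ✓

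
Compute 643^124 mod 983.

882

643^1 ≡ 643 (mod 983)
643^2 ≡ 643^2 = 413449 ≡ 589 (mod 983)
643^4 ≡ 589^2 = 346921 ≡ 905 (mod 983)
643^8 ≡ 905^2 = 819025 ≡ 186 (mod 983)
643^16 ≡ 186^2 = 34596 ≡ 191 (mod 983)
643^32 ≡ 191^2 = 36481 ≡ 110 (mod 983)
643^64 ≡ 110^2 = 12100 ≡ 304 (mod 983)
643^124 = 643^64 × 643^32 × 643^16 × 643^8 × 643^4 ≡ 304 × 110 × 191 × 186 × 905 (mod 983).
Accumulate the product:
304 × 110 = 33440 ≡ 18
18 × 191 = 3438 ≡ 489
489 × 186 = 90954 ≡ 518
518 × 905 = 468790 ≡ 882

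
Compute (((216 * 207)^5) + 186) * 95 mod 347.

216 * 207 = 44712 ≡ 296 (mod 347)
(296)^5 ≡ 319 (mod 347)
319 + 186 = 505 ≡ 158 (mod 347)
158 * 95 = 15010 ≡ 89 (mod 347)

89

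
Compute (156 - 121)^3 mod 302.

156 - 121 = 35
(35)^3 ≡ 293 (mod 302)

293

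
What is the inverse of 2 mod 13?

7

13 = 6·2 + 1
2 = 2·1 + 0
gcd(2, 13) = 1, so the inverse exists.
Back-substitute for 1:
1 = 1·13 − 6·2
So 2⁻¹ ≡ −6 ≡ 7 (mod 13).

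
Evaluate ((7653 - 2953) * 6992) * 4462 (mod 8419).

7653 - 2953 = 4700
4700 * 6992 = 32862400 ≡ 3043 (mod 8419)
3043 * 4462 = 13577866 ≡ 6438 (mod 8419)

6438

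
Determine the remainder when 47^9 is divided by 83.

79

Compute successive squares:
9 in binary is 1001, i.e. 9 = 8 + 1.
47^1 ≡ 47 (mod 83)
47^2 ≡ 47^2 = 2209 ≡ 51 (mod 83)
47^4 ≡ 51^2 = 2601 ≡ 28 (mod 83)
47^8 ≡ 28^2 = 784 ≡ 37 (mod 83)
47^9 = 47^8 * 47^1 ≡ 37 * 47 (mod 83).
37 * 47 = 1739 ≡ 79 (mod 83).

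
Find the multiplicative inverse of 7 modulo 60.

By the extended Euclidean algorithm:
60 = 8*7 + 4
7 = 1*4 + 3
4 = 1*3 + 1
3 = 3*1 + 0
gcd(7, 60) = 1, so the inverse exists.
Back-substitute for 1:
1 = 1*4 − 1*3
  = −1*7 + 2*4
  = 2*60 − 17*7
So 7⁻¹ ≡ −17 ≡ 43 (mod 60).

43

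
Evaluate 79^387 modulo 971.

Using repeated squaring:
387 in binary is 110000011, i.e. 387 = 256 + 128 + 2 + 1.
79^1 ≡ 79 (mod 971)
79^2 ≡ 79^2 = 6241 ≡ 415 (mod 971)
79^4 ≡ 415^2 = 172225 ≡ 358 (mod 971)
79^8 ≡ 358^2 = 128164 ≡ 963 (mod 971)
79^16 ≡ 963^2 = 927369 ≡ 64 (mod 971)
79^32 ≡ 64^2 = 4096 ≡ 212 (mod 971)
79^64 ≡ 212^2 = 44944 ≡ 278 (mod 971)
79^128 ≡ 278^2 = 77284 ≡ 575 (mod 971)
79^256 ≡ 575^2 = 330625 ≡ 485 (mod 971)
79^387 = 79^256 * 79^128 * 79^2 * 79^1 ≡ 485 * 575 * 415 * 79 (mod 971).
Accumulate the product:
485 * 575 = 278875 ≡ 198
198 * 415 = 82170 ≡ 606
606 * 79 = 47874 ≡ 295

295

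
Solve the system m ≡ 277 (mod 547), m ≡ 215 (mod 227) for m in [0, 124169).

547⁻¹ mod 227: 547*83 ≡ 1 (mod 227), so 547⁻¹ ≡ 83.
m = 277 + 547*((215 − 277)*83 mod 227) = 277 + 547*75 = 41302.

41302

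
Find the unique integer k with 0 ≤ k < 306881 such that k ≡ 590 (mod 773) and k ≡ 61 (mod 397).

49289

773⁻¹ mod 397: 773×189 ≡ 1 (mod 397), so 773⁻¹ ≡ 189.
k = 590 + 773×((61 − 590)×189 mod 397) = 590 + 773×63 = 49289.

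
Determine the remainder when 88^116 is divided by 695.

116 in binary is 1110100, i.e. 116 = 64 + 32 + 16 + 4.
88^1 ≡ 88 (mod 695)
88^2 ≡ 88^2 = 7744 ≡ 99 (mod 695)
88^4 ≡ 99^2 = 9801 ≡ 71 (mod 695)
88^8 ≡ 71^2 = 5041 ≡ 176 (mod 695)
88^16 ≡ 176^2 = 30976 ≡ 396 (mod 695)
88^32 ≡ 396^2 = 156816 ≡ 441 (mod 695)
88^64 ≡ 441^2 = 194481 ≡ 576 (mod 695)
88^116 = 88^64 · 88^32 · 88^16 · 88^4 ≡ 576 · 441 · 396 · 71 (mod 695).
Accumulate the product:
576 · 441 = 254016 ≡ 341
341 · 396 = 135036 ≡ 206
206 · 71 = 14626 ≡ 31

31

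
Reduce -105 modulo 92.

-105 = -2·92 + 79, so -105 ≡ 79 (mod 92).

79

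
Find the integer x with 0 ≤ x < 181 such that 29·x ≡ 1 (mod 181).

Apply the Euclidean algorithm and back-substitute:
181 = 6·29 + 7
29 = 4·7 + 1
7 = 7·1 + 0
gcd(29, 181) = 1, so the inverse exists.
Back-substitute for 1:
1 = 1·29 − 4·7
  = −4·181 + 25·29
So 29⁻¹ ≡ 25 (mod 181).

25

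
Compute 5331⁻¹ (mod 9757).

Run the extended Euclidean algorithm:
9757 = 1×5331 + 4426
5331 = 1×4426 + 905
4426 = 4×905 + 806
905 = 1×806 + 99
806 = 8×99 + 14
99 = 7×14 + 1
14 = 14×1 + 0
gcd(5331, 9757) = 1, so the inverse exists.
Back-substitute for 1:
1 = 1×99 − 7×14
  = −7×806 + 57×99
  = 57×905 − 64×806
  = −64×4426 + 313×905
  = 313×5331 − 377×4426
  = −377×9757 + 690×5331
So 5331⁻¹ ≡ 690 (mod 9757).

690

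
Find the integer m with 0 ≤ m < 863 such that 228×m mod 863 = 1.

458

863 = 3×228 + 179
228 = 1×179 + 49
179 = 3×49 + 32
49 = 1×32 + 17
32 = 1×17 + 15
17 = 1×15 + 2
15 = 7×2 + 1
2 = 2×1 + 0
gcd(228, 863) = 1, so the inverse exists.
Bézout: 1 = 107×863 − 405×228.
So 228⁻¹ ≡ −405 ≡ 458 (mod 863).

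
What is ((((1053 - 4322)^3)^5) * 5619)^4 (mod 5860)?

2041

1053 - 4322 = -3269 ≡ 2591 (mod 5860)
(2591)^3 ≡ 1991 (mod 5860)
(1991)^5 ≡ 611 (mod 5860)
611 * 5619 = 3433209 ≡ 5109 (mod 5860)
(5109)^4 ≡ 2041 (mod 5860)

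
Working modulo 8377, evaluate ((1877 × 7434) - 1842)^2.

3335

1877 × 7434 = 13953618 ≡ 5913 (mod 8377)
5913 - 1842 = 4071
(4071)^2 ≡ 3335 (mod 8377)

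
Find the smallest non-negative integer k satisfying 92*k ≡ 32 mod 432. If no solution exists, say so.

gcd(92, 432) = 4, and 4 | 32, so solutions exist.
Divide through by 4: 23*k ≡ 8 mod 108.
23⁻¹ ≡ 47 (mod 108).
k ≡ 47*8 ≡ 52 (mod 108).
The smallest non-negative solution is k = 52.

52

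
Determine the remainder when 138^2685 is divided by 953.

366

138^1 ≡ 138 (mod 953)
138^2 ≡ 138^2 = 19044 ≡ 937 (mod 953)
138^4 ≡ 937^2 = 877969 ≡ 256 (mod 953)
138^8 ≡ 256^2 = 65536 ≡ 732 (mod 953)
138^16 ≡ 732^2 = 535824 ≡ 238 (mod 953)
138^32 ≡ 238^2 = 56644 ≡ 417 (mod 953)
138^64 ≡ 417^2 = 173889 ≡ 443 (mod 953)
138^128 ≡ 443^2 = 196249 ≡ 884 (mod 953)
138^256 ≡ 884^2 = 781456 ≡ 949 (mod 953)
138^512 ≡ 949^2 = 900601 ≡ 16 (mod 953)
138^1024 ≡ 16^2 = 256 (mod 953)
138^2048 ≡ 256^2 = 65536 ≡ 732 (mod 953)
138^2685 = 138^2048 × 138^512 × 138^64 × 138^32 × 138^16 × 138^8 × 138^4 × 138^1 ≡ 732 × 16 × 443 × 417 × 238 × 732 × 256 × 138 (mod 953).
Accumulate the product:
732 × 16 = 11712 ≡ 276
276 × 443 = 122268 ≡ 284
284 × 417 = 118428 ≡ 256
256 × 238 = 60928 ≡ 889
889 × 732 = 650748 ≡ 802
802 × 256 = 205312 ≡ 417
417 × 138 = 57546 ≡ 366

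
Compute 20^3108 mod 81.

Using repeated squaring:
20^1 ≡ 20 (mod 81)
20^2 ≡ 20^2 = 400 ≡ 76 (mod 81)
20^4 ≡ 76^2 = 5776 ≡ 25 (mod 81)
20^8 ≡ 25^2 = 625 ≡ 58 (mod 81)
20^16 ≡ 58^2 = 3364 ≡ 43 (mod 81)
20^32 ≡ 43^2 = 1849 ≡ 67 (mod 81)
20^64 ≡ 67^2 = 4489 ≡ 34 (mod 81)
20^128 ≡ 34^2 = 1156 ≡ 22 (mod 81)
20^256 ≡ 22^2 = 484 ≡ 79 (mod 81)
20^512 ≡ 79^2 = 6241 ≡ 4 (mod 81)
20^1024 ≡ 4^2 = 16 (mod 81)
20^2048 ≡ 16^2 = 256 ≡ 13 (mod 81)
20^3108 = 20^2048 × 20^1024 × 20^32 × 20^4 ≡ 13 × 16 × 67 × 25 (mod 81).
Accumulate the product:
13 × 16 = 208 ≡ 46
46 × 67 = 3082 ≡ 4
4 × 25 = 100 ≡ 19

19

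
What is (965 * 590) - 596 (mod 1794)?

56

965 * 590 = 569350 ≡ 652 (mod 1794)
652 - 596 = 56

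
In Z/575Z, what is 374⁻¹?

575 = 1×374 + 201
374 = 1×201 + 173
201 = 1×173 + 28
173 = 6×28 + 5
28 = 5×5 + 3
5 = 1×3 + 2
3 = 1×2 + 1
2 = 2×1 + 0
gcd(374, 575) = 1, so the inverse exists.
Bézout: 1 = 147×575 − 226×374.
So 374⁻¹ ≡ −226 ≡ 349 (mod 575).

349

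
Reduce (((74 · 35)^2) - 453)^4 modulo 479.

74 · 35 = 2590 ≡ 195 (mod 479)
(195)^2 ≡ 184 (mod 479)
184 - 453 = -269 ≡ 210 (mod 479)
(210)^4 ≡ 66 (mod 479)

66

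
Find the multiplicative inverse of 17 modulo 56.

Run the extended Euclidean algorithm:
56 = 3*17 + 5
17 = 3*5 + 2
5 = 2*2 + 1
2 = 2*1 + 0
gcd(17, 56) = 1, so the inverse exists.
Back-substitute for 1:
1 = 1*5 − 2*2
  = −2*17 + 7*5
  = 7*56 − 23*17
So 17⁻¹ ≡ −23 ≡ 33 (mod 56).

33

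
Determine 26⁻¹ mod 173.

173 = 6×26 + 17
26 = 1×17 + 9
17 = 1×9 + 8
9 = 1×8 + 1
8 = 8×1 + 0
gcd(26, 173) = 1, so the inverse exists.
Back-substitute for 1:
1 = 1×9 − 1×8
  = −1×17 + 2×9
  = 2×26 − 3×17
  = −3×173 + 20×26
So 26⁻¹ ≡ 20 (mod 173).

20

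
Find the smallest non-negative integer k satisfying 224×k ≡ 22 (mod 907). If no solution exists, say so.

899

gcd(224, 907) = 1, so a unique solution mod 907 exists.
224⁻¹ ≡ 247 (mod 907).
k ≡ 247×22 ≡ 899 (mod 907).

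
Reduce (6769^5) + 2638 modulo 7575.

(6769)^5 ≡ 6799 (mod 7575)
6799 + 2638 = 9437 ≡ 1862 (mod 7575)

1862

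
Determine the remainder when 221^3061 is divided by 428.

277

Compute successive squares:
3061 in binary is 101111110101, i.e. 3061 = 2048 + 512 + 256 + 128 + 64 + 32 + 16 + 4 + 1.
221^1 ≡ 221 (mod 428)
221^2 ≡ 221^2 = 48841 ≡ 49 (mod 428)
221^4 ≡ 49^2 = 2401 ≡ 261 (mod 428)
221^8 ≡ 261^2 = 68121 ≡ 69 (mod 428)
221^16 ≡ 69^2 = 4761 ≡ 53 (mod 428)
221^32 ≡ 53^2 = 2809 ≡ 241 (mod 428)
221^64 ≡ 241^2 = 58081 ≡ 301 (mod 428)
221^128 ≡ 301^2 = 90601 ≡ 293 (mod 428)
221^256 ≡ 293^2 = 85849 ≡ 249 (mod 428)
221^512 ≡ 249^2 = 62001 ≡ 369 (mod 428)
221^1024 ≡ 369^2 = 136161 ≡ 57 (mod 428)
221^2048 ≡ 57^2 = 3249 ≡ 253 (mod 428)
221^3061 = 221^2048 × 221^512 × 221^256 × 221^128 × 221^64 × 221^32 × 221^16 × 221^4 × 221^1 ≡ 253 × 369 × 249 × 293 × 301 × 241 × 53 × 261 × 221 (mod 428).
Accumulate the product:
253 × 369 = 93357 ≡ 53
53 × 249 = 13197 ≡ 357
357 × 293 = 104601 ≡ 169
169 × 301 = 50869 ≡ 365
365 × 241 = 87965 ≡ 225
225 × 53 = 11925 ≡ 369
369 × 261 = 96309 ≡ 9
9 × 221 = 1989 ≡ 277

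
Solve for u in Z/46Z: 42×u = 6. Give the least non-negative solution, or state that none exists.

10

gcd(42, 46) = 2, and 2 | 6, so solutions exist.
Divide through by 2: 21×u ≡ 3 (mod 23).
21⁻¹ ≡ 11 (mod 23).
u ≡ 11×3 ≡ 10 (mod 23).
The smallest non-negative solution is u = 10.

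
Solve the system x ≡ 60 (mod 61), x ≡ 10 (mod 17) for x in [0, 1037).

61⁻¹ mod 17: 61×12 ≡ 1 (mod 17), so 61⁻¹ ≡ 12.
x = 60 + 61×((10 − 60)×12 mod 17) = 60 + 61×12 = 792.

792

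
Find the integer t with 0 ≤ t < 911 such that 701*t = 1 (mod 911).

911 = 1×701 + 210
701 = 3×210 + 71
210 = 2×71 + 68
71 = 1×68 + 3
68 = 22×3 + 2
3 = 1×2 + 1
2 = 2×1 + 0
gcd(701, 911) = 1, so the inverse exists.
Back-substitute for 1:
1 = 1×3 − 1×2
  = −1×68 + 23×3
  = 23×71 − 24×68
  = −24×210 + 71×71
  = 71×701 − 237×210
  = −237×911 + 308×701
So 701⁻¹ ≡ 308 (mod 911).

308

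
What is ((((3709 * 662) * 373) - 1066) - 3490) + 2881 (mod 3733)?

105

3709 * 662 = 2455358 ≡ 2777 (mod 3733)
2777 * 373 = 1035821 ≡ 1780 (mod 3733)
1780 - 1066 = 714
714 - 3490 = -2776 ≡ 957 (mod 3733)
957 + 2881 = 3838 ≡ 105 (mod 3733)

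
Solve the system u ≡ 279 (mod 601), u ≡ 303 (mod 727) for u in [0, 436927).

601⁻¹ mod 727: 601*75 ≡ 1 (mod 727), so 601⁻¹ ≡ 75.
u = 279 + 601*((303 − 279)*75 mod 727) = 279 + 601*346 = 208225.
Check: 208225 mod 601 = 279, 208225 mod 727 = 303. ✓

208225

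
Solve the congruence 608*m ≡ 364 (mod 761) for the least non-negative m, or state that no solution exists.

gcd(608, 761) = 1, so a unique solution mod 761 exists.
608⁻¹ ≡ 189 (mod 761).
m ≡ 189*364 ≡ 306 (mod 761).

306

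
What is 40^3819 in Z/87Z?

10

By square-and-multiply:
3819 in binary is 111011101011, i.e. 3819 = 2048 + 1024 + 512 + 128 + 64 + 32 + 8 + 2 + 1.
40^1 ≡ 40 (mod 87)
40^2 ≡ 40^2 = 1600 ≡ 34 (mod 87)
40^4 ≡ 34^2 = 1156 ≡ 25 (mod 87)
40^8 ≡ 25^2 = 625 ≡ 16 (mod 87)
40^16 ≡ 16^2 = 256 ≡ 82 (mod 87)
40^32 ≡ 82^2 = 6724 ≡ 25 (mod 87)
40^64 ≡ 25^2 = 625 ≡ 16 (mod 87)
40^128 ≡ 16^2 = 256 ≡ 82 (mod 87)
40^256 ≡ 82^2 = 6724 ≡ 25 (mod 87)
40^512 ≡ 25^2 = 625 ≡ 16 (mod 87)
40^1024 ≡ 16^2 = 256 ≡ 82 (mod 87)
40^2048 ≡ 82^2 = 6724 ≡ 25 (mod 87)
40^3819 = 40^2048 · 40^1024 · 40^512 · 40^128 · 40^64 · 40^32 · 40^8 · 40^2 · 40^1 ≡ 25 · 82 · 16 · 82 · 16 · 25 · 16 · 34 · 40 (mod 87).
Accumulate the product:
25 · 82 = 2050 ≡ 49
49 · 16 = 784 ≡ 1
1 · 82 = 82
82 · 16 = 1312 ≡ 7
7 · 25 = 175 ≡ 1
1 · 16 = 16
16 · 34 = 544 ≡ 22
22 · 40 = 880 ≡ 10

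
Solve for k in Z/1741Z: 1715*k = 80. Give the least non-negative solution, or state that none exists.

gcd(1715, 1741) = 1, so a unique solution mod 1741 exists.
1715⁻¹ ≡ 1674 (mod 1741).
k ≡ 1674*80 ≡ 1604 (mod 1741).

1604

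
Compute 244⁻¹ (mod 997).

997 = 4*244 + 21
244 = 11*21 + 13
21 = 1*13 + 8
13 = 1*8 + 5
8 = 1*5 + 3
5 = 1*3 + 2
3 = 1*2 + 1
2 = 2*1 + 0
gcd(244, 997) = 1, so the inverse exists.
Bézout: 1 = 93*997 − 380*244.
So 244⁻¹ ≡ −380 ≡ 617 (mod 997).

617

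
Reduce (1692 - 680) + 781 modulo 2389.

1793

1692 - 680 = 1012
1012 + 781 = 1793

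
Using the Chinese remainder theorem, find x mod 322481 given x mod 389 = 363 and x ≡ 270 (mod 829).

389⁻¹ mod 829: 389×130 ≡ 1 (mod 829), so 389⁻¹ ≡ 130.
x = 363 + 389×((270 − 363)×130 mod 829) = 363 + 389×345 = 134568.
Check: 134568 mod 389 = 363, 134568 mod 829 = 270. ✓

134568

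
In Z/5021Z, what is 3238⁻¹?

597

5021 = 1·3238 + 1783
3238 = 1·1783 + 1455
1783 = 1·1455 + 328
1455 = 4·328 + 143
328 = 2·143 + 42
143 = 3·42 + 17
42 = 2·17 + 8
17 = 2·8 + 1
8 = 8·1 + 0
gcd(3238, 5021) = 1, so the inverse exists.
Back-substitute for 1:
1 = 1·17 − 2·8
  = −2·42 + 5·17
  = 5·143 − 17·42
  = −17·328 + 39·143
  = 39·1455 − 173·328
  = −173·1783 + 212·1455
  = 212·3238 − 385·1783
  = −385·5021 + 597·3238
So 3238⁻¹ ≡ 597 (mod 5021).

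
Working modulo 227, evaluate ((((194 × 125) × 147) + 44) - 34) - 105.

74

194 × 125 = 24250 ≡ 188 (mod 227)
188 × 147 = 27636 ≡ 169 (mod 227)
169 + 44 = 213
213 - 34 = 179
179 - 105 = 74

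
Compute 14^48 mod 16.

0

By square-and-multiply:
48 in binary is 110000, i.e. 48 = 32 + 16.
14^1 ≡ 14 (mod 16)
14^2 ≡ 14^2 = 196 ≡ 4 (mod 16)
14^4 ≡ 4^2 = 16 ≡ 0 (mod 16)
14^8 ≡ 0^2 = 0 (mod 16)
14^16 ≡ 0^2 = 0 (mod 16)
14^32 ≡ 0^2 = 0 (mod 16)
14^48 = 14^32 × 14^16 ≡ 0 × 0 (mod 16).
0 × 0 = 0 ≡ 0 (mod 16).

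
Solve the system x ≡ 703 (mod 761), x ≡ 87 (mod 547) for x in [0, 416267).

761⁻¹ mod 547: 761*524 ≡ 1 (mod 547), so 761⁻¹ ≡ 524.
x = 703 + 761*((87 − 703)*524 mod 547) = 703 + 761*493 = 375876.
Check: 375876 mod 761 = 703, 375876 mod 547 = 87. ✓

375876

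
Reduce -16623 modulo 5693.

456

-16623 = -3·5693 + 456, so -16623 ≡ 456 (mod 5693).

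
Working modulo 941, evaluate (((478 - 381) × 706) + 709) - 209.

478 - 381 = 97
97 × 706 = 68482 ≡ 730 (mod 941)
730 + 709 = 1439 ≡ 498 (mod 941)
498 - 209 = 289

289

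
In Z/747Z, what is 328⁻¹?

747 = 2×328 + 91
328 = 3×91 + 55
91 = 1×55 + 36
55 = 1×36 + 19
36 = 1×19 + 17
19 = 1×17 + 2
17 = 8×2 + 1
2 = 2×1 + 0
gcd(328, 747) = 1, so the inverse exists.
Back-substitute for 1:
1 = 1×17 − 8×2
  = −8×19 + 9×17
  = 9×36 − 17×19
  = −17×55 + 26×36
  = 26×91 − 43×55
  = −43×328 + 155×91
  = 155×747 − 353×328
So 328⁻¹ ≡ −353 ≡ 394 (mod 747).

394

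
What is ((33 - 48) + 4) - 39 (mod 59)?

9

33 - 48 = -15 ≡ 44 (mod 59)
44 + 4 = 48
48 - 39 = 9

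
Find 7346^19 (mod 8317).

764

By square-and-multiply:
19 in binary is 10011, i.e. 19 = 16 + 2 + 1.
7346^1 ≡ 7346 (mod 8317)
7346^2 ≡ 7346^2 = 53963716 ≡ 3020 (mod 8317)
7346^4 ≡ 3020^2 = 9120400 ≡ 4968 (mod 8317)
7346^8 ≡ 4968^2 = 24681024 ≡ 4485 (mod 8317)
7346^16 ≡ 4485^2 = 20115225 ≡ 4719 (mod 8317)
7346^19 = 7346^16 × 7346^2 × 7346^1 ≡ 4719 × 3020 × 7346 (mod 8317).
Accumulate the product:
4719 × 3020 = 14251380 ≡ 4359
4359 × 7346 = 32021214 ≡ 764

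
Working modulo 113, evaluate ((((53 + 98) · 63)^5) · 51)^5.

53 + 98 = 151 ≡ 38 (mod 113)
38 · 63 = 2394 ≡ 21 (mod 113)
(21)^5 ≡ 55 (mod 113)
55 · 51 = 2805 ≡ 93 (mod 113)
(93)^5 ≡ 47 (mod 113)

47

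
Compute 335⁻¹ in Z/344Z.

191

By the extended Euclidean algorithm:
344 = 1·335 + 9
335 = 37·9 + 2
9 = 4·2 + 1
2 = 2·1 + 0
gcd(335, 344) = 1, so the inverse exists.
Bézout: 1 = 149·344 − 153·335.
So 335⁻¹ ≡ −153 ≡ 191 (mod 344).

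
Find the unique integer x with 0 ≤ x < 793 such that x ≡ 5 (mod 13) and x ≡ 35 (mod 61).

13⁻¹ mod 61: 13·47 ≡ 1 (mod 61), so 13⁻¹ ≡ 47.
x = 5 + 13·((35 − 5)·47 mod 61) = 5 + 13·7 = 96.
Check: 96 mod 13 = 5, 96 mod 61 = 35. ✓

96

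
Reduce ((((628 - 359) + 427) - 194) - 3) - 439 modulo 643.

60

628 - 359 = 269
269 + 427 = 696 ≡ 53 (mod 643)
53 - 194 = -141 ≡ 502 (mod 643)
502 - 3 = 499
499 - 439 = 60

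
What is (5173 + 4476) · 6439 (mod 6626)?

5173 + 4476 = 9649 ≡ 3023 (mod 6626)
3023 · 6439 = 19465097 ≡ 4535 (mod 6626)

4535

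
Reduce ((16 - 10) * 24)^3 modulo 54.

0

16 - 10 = 6
6 * 24 = 144 ≡ 36 (mod 54)
(36)^3 ≡ 0 (mod 54)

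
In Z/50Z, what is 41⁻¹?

11

50 = 1*41 + 9
41 = 4*9 + 5
9 = 1*5 + 4
5 = 1*4 + 1
4 = 4*1 + 0
gcd(41, 50) = 1, so the inverse exists.
Back-substitute for 1:
1 = 1*5 − 1*4
  = −1*9 + 2*5
  = 2*41 − 9*9
  = −9*50 + 11*41
So 41⁻¹ ≡ 11 (mod 50).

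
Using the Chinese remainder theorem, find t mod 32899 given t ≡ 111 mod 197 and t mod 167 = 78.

9764

197⁻¹ mod 167: 197·39 ≡ 1 (mod 167), so 197⁻¹ ≡ 39.
t = 111 + 197·((78 − 111)·39 mod 167) = 111 + 197·49 = 9764.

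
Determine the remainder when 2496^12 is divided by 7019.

3140

Compute successive squares:
12 in binary is 1100, i.e. 12 = 8 + 4.
2496^1 ≡ 2496 (mod 7019)
2496^2 ≡ 2496^2 = 6230016 ≡ 4163 (mod 7019)
2496^4 ≡ 4163^2 = 17330569 ≡ 658 (mod 7019)
2496^8 ≡ 658^2 = 432964 ≡ 4805 (mod 7019)
2496^12 = 2496^8 × 2496^4 ≡ 4805 × 658 (mod 7019).
4805 × 658 = 3161690 ≡ 3140 (mod 7019).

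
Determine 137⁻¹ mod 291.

Apply the Euclidean algorithm and back-substitute:
291 = 2*137 + 17
137 = 8*17 + 1
17 = 17*1 + 0
gcd(137, 291) = 1, so the inverse exists.
Bézout: 1 = −8*291 + 17*137.
So 137⁻¹ ≡ 17 (mod 291).

17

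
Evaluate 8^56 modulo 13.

1

By square-and-multiply:
56 in binary is 111000, i.e. 56 = 32 + 16 + 8.
8^1 ≡ 8 (mod 13)
8^2 ≡ 8^2 = 64 ≡ 12 (mod 13)
8^4 ≡ 12^2 = 144 ≡ 1 (mod 13)
8^8 ≡ 1^2 = 1 (mod 13)
8^16 ≡ 1^2 = 1 (mod 13)
8^32 ≡ 1^2 = 1 (mod 13)
8^56 = 8^32 · 8^16 · 8^8 ≡ 1 · 1 · 1 (mod 13).
Accumulate the product:
1 · 1 = 1
1 · 1 = 1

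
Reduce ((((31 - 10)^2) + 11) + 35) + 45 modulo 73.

31 - 10 = 21
(21)^2 ≡ 3 (mod 73)
3 + 11 = 14
14 + 35 = 49
49 + 45 = 94 ≡ 21 (mod 73)

21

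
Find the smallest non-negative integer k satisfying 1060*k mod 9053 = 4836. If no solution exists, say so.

gcd(1060, 9053) = 1, so a unique solution mod 9053 exists.
1060⁻¹ ≡ 8737 (mod 9053).
k ≡ 8737*4836 ≡ 1781 (mod 9053).

1781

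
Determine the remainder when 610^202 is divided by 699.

Using repeated squaring:
202 in binary is 11001010, i.e. 202 = 128 + 64 + 8 + 2.
610^1 ≡ 610 (mod 699)
610^2 ≡ 610^2 = 372100 ≡ 232 (mod 699)
610^4 ≡ 232^2 = 53824 ≡ 1 (mod 699)
610^8 ≡ 1^2 = 1 (mod 699)
610^16 ≡ 1^2 = 1 (mod 699)
610^32 ≡ 1^2 = 1 (mod 699)
610^64 ≡ 1^2 = 1 (mod 699)
610^128 ≡ 1^2 = 1 (mod 699)
610^202 = 610^128 × 610^64 × 610^8 × 610^2 ≡ 1 × 1 × 1 × 232 (mod 699).
Accumulate the product:
1 × 1 = 1
1 × 1 = 1
1 × 232 = 232

232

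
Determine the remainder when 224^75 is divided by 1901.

443

Using repeated squaring:
224^1 ≡ 224 (mod 1901)
224^2 ≡ 224^2 = 50176 ≡ 750 (mod 1901)
224^4 ≡ 750^2 = 562500 ≡ 1705 (mod 1901)
224^8 ≡ 1705^2 = 2907025 ≡ 396 (mod 1901)
224^16 ≡ 396^2 = 156816 ≡ 934 (mod 1901)
224^32 ≡ 934^2 = 872356 ≡ 1698 (mod 1901)
224^64 ≡ 1698^2 = 2883204 ≡ 1288 (mod 1901)
224^75 = 224^64 · 224^8 · 224^2 · 224^1 ≡ 1288 · 396 · 750 · 224 (mod 1901).
Accumulate the product:
1288 · 396 = 510048 ≡ 580
580 · 750 = 435000 ≡ 1572
1572 · 224 = 352128 ≡ 443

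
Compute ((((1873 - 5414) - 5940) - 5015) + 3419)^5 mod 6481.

1873 - 5414 = -3541 ≡ 2940 (mod 6481)
2940 - 5940 = -3000 ≡ 3481 (mod 6481)
3481 - 5015 = -1534 ≡ 4947 (mod 6481)
4947 + 3419 = 8366 ≡ 1885 (mod 6481)
(1885)^5 ≡ 1874 (mod 6481)

1874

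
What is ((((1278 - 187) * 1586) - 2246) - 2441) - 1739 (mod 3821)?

1278 - 187 = 1091
1091 * 1586 = 1730326 ≡ 3234 (mod 3821)
3234 - 2246 = 988
988 - 2441 = -1453 ≡ 2368 (mod 3821)
2368 - 1739 = 629

629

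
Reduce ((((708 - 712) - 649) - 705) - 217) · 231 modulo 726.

627

708 - 712 = -4 ≡ 722 (mod 726)
722 - 649 = 73
73 - 705 = -632 ≡ 94 (mod 726)
94 - 217 = -123 ≡ 603 (mod 726)
603 · 231 = 139293 ≡ 627 (mod 726)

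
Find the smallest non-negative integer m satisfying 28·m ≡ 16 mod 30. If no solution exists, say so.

7

gcd(28, 30) = 2, and 2 | 16, so solutions exist.
Divide through by 2: 14·m mod 15 = 8.
14⁻¹ ≡ 14 (mod 15).
m ≡ 14·8 ≡ 7 (mod 15).
The smallest non-negative solution is m = 7.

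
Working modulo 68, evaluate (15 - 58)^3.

15 - 58 = -43 ≡ 25 (mod 68)
(25)^3 ≡ 53 (mod 68)

53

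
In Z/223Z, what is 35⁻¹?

223 = 6×35 + 13
35 = 2×13 + 9
13 = 1×9 + 4
9 = 2×4 + 1
4 = 4×1 + 0
gcd(35, 223) = 1, so the inverse exists.
Bézout: 1 = −8×223 + 51×35.
So 35⁻¹ ≡ 51 (mod 223).

51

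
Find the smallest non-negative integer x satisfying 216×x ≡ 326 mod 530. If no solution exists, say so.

gcd(216, 530) = 2, and 2 | 326, so solutions exist.
Divide through by 2: 108×x ≡ 163 mod 265.
108⁻¹ ≡ 27 (mod 265).
x ≡ 27×163 ≡ 161 (mod 265).
The smallest non-negative solution is x = 161.

161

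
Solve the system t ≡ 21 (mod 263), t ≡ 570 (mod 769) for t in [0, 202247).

193589

263⁻¹ mod 769: 263*500 ≡ 1 (mod 769), so 263⁻¹ ≡ 500.
t = 21 + 263*((570 − 21)*500 mod 769) = 21 + 263*736 = 193589.
Check: 193589 mod 263 = 21, 193589 mod 769 = 570. ✓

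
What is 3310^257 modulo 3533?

3001

257 in binary is 100000001, i.e. 257 = 256 + 1.
3310^1 ≡ 3310 (mod 3533)
3310^2 ≡ 3310^2 = 10956100 ≡ 267 (mod 3533)
3310^4 ≡ 267^2 = 71289 ≡ 629 (mod 3533)
3310^8 ≡ 629^2 = 395641 ≡ 3478 (mod 3533)
3310^16 ≡ 3478^2 = 12096484 ≡ 3025 (mod 3533)
3310^32 ≡ 3025^2 = 9150625 ≡ 155 (mod 3533)
3310^64 ≡ 155^2 = 24025 ≡ 2827 (mod 3533)
3310^128 ≡ 2827^2 = 7991929 ≡ 283 (mod 3533)
3310^256 ≡ 283^2 = 80089 ≡ 2363 (mod 3533)
3310^257 = 3310^256 × 3310^1 ≡ 2363 × 3310 (mod 3533).
2363 × 3310 = 7821530 ≡ 3001 (mod 3533).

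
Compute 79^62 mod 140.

62 in binary is 111110, i.e. 62 = 32 + 16 + 8 + 4 + 2.
79^1 ≡ 79 (mod 140)
79^2 ≡ 79^2 = 6241 ≡ 81 (mod 140)
79^4 ≡ 81^2 = 6561 ≡ 121 (mod 140)
79^8 ≡ 121^2 = 14641 ≡ 81 (mod 140)
79^16 ≡ 81^2 = 6561 ≡ 121 (mod 140)
79^32 ≡ 121^2 = 14641 ≡ 81 (mod 140)
79^62 = 79^32 · 79^16 · 79^8 · 79^4 · 79^2 ≡ 81 · 121 · 81 · 121 · 81 (mod 140).
Accumulate the product:
81 · 121 = 9801 ≡ 1
1 · 81 = 81
81 · 121 = 9801 ≡ 1
1 · 81 = 81

81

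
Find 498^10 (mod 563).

By square-and-multiply:
498^1 ≡ 498 (mod 563)
498^2 ≡ 498^2 = 248004 ≡ 284 (mod 563)
498^4 ≡ 284^2 = 80656 ≡ 147 (mod 563)
498^8 ≡ 147^2 = 21609 ≡ 215 (mod 563)
498^10 = 498^8 * 498^2 ≡ 215 * 284 (mod 563).
215 * 284 = 61060 ≡ 256 (mod 563).

256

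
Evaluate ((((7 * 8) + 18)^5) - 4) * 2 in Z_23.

9

7 * 8 = 56 ≡ 10 (mod 23)
10 + 18 = 28 ≡ 5 (mod 23)
(5)^5 ≡ 20 (mod 23)
20 - 4 = 16
16 * 2 = 32 ≡ 9 (mod 23)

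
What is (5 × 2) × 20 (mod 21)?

11

5 × 2 = 10
10 × 20 = 200 ≡ 11 (mod 21)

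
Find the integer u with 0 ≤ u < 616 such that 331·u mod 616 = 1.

67

Run the extended Euclidean algorithm:
616 = 1*331 + 285
331 = 1*285 + 46
285 = 6*46 + 9
46 = 5*9 + 1
9 = 9*1 + 0
gcd(331, 616) = 1, so the inverse exists.
Back-substitute for 1:
1 = 1*46 − 5*9
  = −5*285 + 31*46
  = 31*331 − 36*285
  = −36*616 + 67*331
So 331⁻¹ ≡ 67 (mod 616).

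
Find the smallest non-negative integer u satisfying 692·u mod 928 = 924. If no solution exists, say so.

59

gcd(692, 928) = 4, and 4 | 924, so solutions exist.
Divide through by 4: 173·u ≡ 231 (mod 232).
173⁻¹ ≡ 173 (mod 232).
u ≡ 173·231 ≡ 59 (mod 232).
The smallest non-negative solution is u = 59.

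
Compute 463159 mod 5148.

463159 = 89×5148 + 4987, so 463159 ≡ 4987 (mod 5148).

4987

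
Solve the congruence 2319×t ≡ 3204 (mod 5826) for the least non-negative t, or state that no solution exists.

230

gcd(2319, 5826) = 3, and 3 | 3204, so solutions exist.
Divide through by 3: 773×t mod 1942 = 1068.
773⁻¹ ≡ 613 (mod 1942).
t ≡ 613×1068 ≡ 230 (mod 1942).
The smallest non-negative solution is t = 230.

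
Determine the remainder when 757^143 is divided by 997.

Using repeated squaring:
143 in binary is 10001111, i.e. 143 = 128 + 8 + 4 + 2 + 1.
757^1 ≡ 757 (mod 997)
757^2 ≡ 757^2 = 573049 ≡ 771 (mod 997)
757^4 ≡ 771^2 = 594441 ≡ 229 (mod 997)
757^8 ≡ 229^2 = 52441 ≡ 597 (mod 997)
757^16 ≡ 597^2 = 356409 ≡ 480 (mod 997)
757^32 ≡ 480^2 = 230400 ≡ 93 (mod 997)
757^64 ≡ 93^2 = 8649 ≡ 673 (mod 997)
757^128 ≡ 673^2 = 452929 ≡ 291 (mod 997)
757^143 = 757^128 · 757^8 · 757^4 · 757^2 · 757^1 ≡ 291 · 597 · 229 · 771 · 757 (mod 997).
Accumulate the product:
291 · 597 = 173727 ≡ 249
249 · 229 = 57021 ≡ 192
192 · 771 = 148032 ≡ 476
476 · 757 = 360332 ≡ 415

415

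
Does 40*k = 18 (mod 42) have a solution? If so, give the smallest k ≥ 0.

gcd(40, 42) = 2, and 2 | 18, so solutions exist.
Divide through by 2: 20*k = 9 (mod 21).
20⁻¹ ≡ 20 (mod 21).
k ≡ 20*9 ≡ 12 (mod 21).
The smallest non-negative solution is k = 12.

12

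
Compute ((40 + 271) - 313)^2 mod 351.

40 + 271 = 311
311 - 313 = -2 ≡ 349 (mod 351)
(349)^2 ≡ 4 (mod 351)

4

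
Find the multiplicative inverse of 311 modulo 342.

11

342 = 1×311 + 31
311 = 10×31 + 1
31 = 31×1 + 0
gcd(311, 342) = 1, so the inverse exists.
Bézout: 1 = −10×342 + 11×311.
So 311⁻¹ ≡ 11 (mod 342).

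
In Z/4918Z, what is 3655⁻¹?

3193

By the extended Euclidean algorithm:
4918 = 1*3655 + 1263
3655 = 2*1263 + 1129
1263 = 1*1129 + 134
1129 = 8*134 + 57
134 = 2*57 + 20
57 = 2*20 + 17
20 = 1*17 + 3
17 = 5*3 + 2
3 = 1*2 + 1
2 = 2*1 + 0
gcd(3655, 4918) = 1, so the inverse exists.
Bézout: 1 = 1282*4918 − 1725*3655.
So 3655⁻¹ ≡ −1725 ≡ 3193 (mod 4918).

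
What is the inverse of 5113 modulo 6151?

By the extended Euclidean algorithm:
6151 = 1*5113 + 1038
5113 = 4*1038 + 961
1038 = 1*961 + 77
961 = 12*77 + 37
77 = 2*37 + 3
37 = 12*3 + 1
3 = 3*1 + 0
gcd(5113, 6151) = 1, so the inverse exists.
Bézout: 1 = −1660*6151 + 1997*5113.
So 5113⁻¹ ≡ 1997 (mod 6151).

1997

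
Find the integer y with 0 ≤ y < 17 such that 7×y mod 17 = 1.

5

17 = 2×7 + 3
7 = 2×3 + 1
3 = 3×1 + 0
gcd(7, 17) = 1, so the inverse exists.
Bézout: 1 = −2×17 + 5×7.
So 7⁻¹ ≡ 5 (mod 17).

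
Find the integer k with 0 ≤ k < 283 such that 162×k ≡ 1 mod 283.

145

Run the extended Euclidean algorithm:
283 = 1×162 + 121
162 = 1×121 + 41
121 = 2×41 + 39
41 = 1×39 + 2
39 = 19×2 + 1
2 = 2×1 + 0
gcd(162, 283) = 1, so the inverse exists.
Back-substitute for 1:
1 = 1×39 − 19×2
  = −19×41 + 20×39
  = 20×121 − 59×41
  = −59×162 + 79×121
  = 79×283 − 138×162
So 162⁻¹ ≡ −138 ≡ 145 (mod 283).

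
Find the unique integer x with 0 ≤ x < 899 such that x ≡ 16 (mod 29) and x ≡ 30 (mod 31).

29⁻¹ mod 31: 29·15 ≡ 1 (mod 31), so 29⁻¹ ≡ 15.
x = 16 + 29·((30 − 16)·15 mod 31) = 16 + 29·24 = 712.
Check: 712 mod 29 = 16, 712 mod 31 = 30. ✓

712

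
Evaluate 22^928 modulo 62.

18

Compute successive squares:
22^1 ≡ 22 (mod 62)
22^2 ≡ 22^2 = 484 ≡ 50 (mod 62)
22^4 ≡ 50^2 = 2500 ≡ 20 (mod 62)
22^8 ≡ 20^2 = 400 ≡ 28 (mod 62)
22^16 ≡ 28^2 = 784 ≡ 40 (mod 62)
22^32 ≡ 40^2 = 1600 ≡ 50 (mod 62)
22^64 ≡ 50^2 = 2500 ≡ 20 (mod 62)
22^128 ≡ 20^2 = 400 ≡ 28 (mod 62)
22^256 ≡ 28^2 = 784 ≡ 40 (mod 62)
22^512 ≡ 40^2 = 1600 ≡ 50 (mod 62)
22^928 = 22^512 × 22^256 × 22^128 × 22^32 ≡ 50 × 40 × 28 × 50 (mod 62).
Accumulate the product:
50 × 40 = 2000 ≡ 16
16 × 28 = 448 ≡ 14
14 × 50 = 700 ≡ 18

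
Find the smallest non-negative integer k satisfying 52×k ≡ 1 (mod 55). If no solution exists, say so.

18

gcd(52, 55) = 1, so a unique solution mod 55 exists.
52⁻¹ ≡ 18 (mod 55).
k ≡ 18×1 ≡ 18 (mod 55).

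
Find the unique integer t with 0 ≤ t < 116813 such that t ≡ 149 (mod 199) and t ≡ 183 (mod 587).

48904

199⁻¹ mod 587: 199·59 ≡ 1 (mod 587), so 199⁻¹ ≡ 59.
t = 149 + 199·((183 − 149)·59 mod 587) = 149 + 199·245 = 48904.
Check: 48904 mod 199 = 149, 48904 mod 587 = 183. ✓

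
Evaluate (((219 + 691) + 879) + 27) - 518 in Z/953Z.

345

219 + 691 = 910
910 + 879 = 1789 ≡ 836 (mod 953)
836 + 27 = 863
863 - 518 = 345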